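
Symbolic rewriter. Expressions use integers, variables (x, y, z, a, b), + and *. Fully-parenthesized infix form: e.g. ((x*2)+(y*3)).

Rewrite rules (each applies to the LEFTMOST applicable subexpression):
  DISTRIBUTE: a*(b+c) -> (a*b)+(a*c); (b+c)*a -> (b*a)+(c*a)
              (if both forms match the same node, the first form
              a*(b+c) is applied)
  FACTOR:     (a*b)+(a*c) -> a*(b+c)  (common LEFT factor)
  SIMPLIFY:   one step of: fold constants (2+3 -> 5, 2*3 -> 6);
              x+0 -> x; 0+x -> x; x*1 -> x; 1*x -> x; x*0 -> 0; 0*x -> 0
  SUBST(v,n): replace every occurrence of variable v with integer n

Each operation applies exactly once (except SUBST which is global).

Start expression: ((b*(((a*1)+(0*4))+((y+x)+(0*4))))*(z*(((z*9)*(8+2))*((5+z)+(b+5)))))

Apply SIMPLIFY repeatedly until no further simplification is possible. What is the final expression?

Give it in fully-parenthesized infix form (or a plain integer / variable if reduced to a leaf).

Answer: ((b*(a+(y+x)))*(z*(((z*9)*10)*((5+z)+(b+5)))))

Derivation:
Start: ((b*(((a*1)+(0*4))+((y+x)+(0*4))))*(z*(((z*9)*(8+2))*((5+z)+(b+5)))))
Step 1: at LRLL: (a*1) -> a; overall: ((b*(((a*1)+(0*4))+((y+x)+(0*4))))*(z*(((z*9)*(8+2))*((5+z)+(b+5))))) -> ((b*((a+(0*4))+((y+x)+(0*4))))*(z*(((z*9)*(8+2))*((5+z)+(b+5)))))
Step 2: at LRLR: (0*4) -> 0; overall: ((b*((a+(0*4))+((y+x)+(0*4))))*(z*(((z*9)*(8+2))*((5+z)+(b+5))))) -> ((b*((a+0)+((y+x)+(0*4))))*(z*(((z*9)*(8+2))*((5+z)+(b+5)))))
Step 3: at LRL: (a+0) -> a; overall: ((b*((a+0)+((y+x)+(0*4))))*(z*(((z*9)*(8+2))*((5+z)+(b+5))))) -> ((b*(a+((y+x)+(0*4))))*(z*(((z*9)*(8+2))*((5+z)+(b+5)))))
Step 4: at LRRR: (0*4) -> 0; overall: ((b*(a+((y+x)+(0*4))))*(z*(((z*9)*(8+2))*((5+z)+(b+5))))) -> ((b*(a+((y+x)+0)))*(z*(((z*9)*(8+2))*((5+z)+(b+5)))))
Step 5: at LRR: ((y+x)+0) -> (y+x); overall: ((b*(a+((y+x)+0)))*(z*(((z*9)*(8+2))*((5+z)+(b+5))))) -> ((b*(a+(y+x)))*(z*(((z*9)*(8+2))*((5+z)+(b+5)))))
Step 6: at RRLR: (8+2) -> 10; overall: ((b*(a+(y+x)))*(z*(((z*9)*(8+2))*((5+z)+(b+5))))) -> ((b*(a+(y+x)))*(z*(((z*9)*10)*((5+z)+(b+5)))))
Fixed point: ((b*(a+(y+x)))*(z*(((z*9)*10)*((5+z)+(b+5)))))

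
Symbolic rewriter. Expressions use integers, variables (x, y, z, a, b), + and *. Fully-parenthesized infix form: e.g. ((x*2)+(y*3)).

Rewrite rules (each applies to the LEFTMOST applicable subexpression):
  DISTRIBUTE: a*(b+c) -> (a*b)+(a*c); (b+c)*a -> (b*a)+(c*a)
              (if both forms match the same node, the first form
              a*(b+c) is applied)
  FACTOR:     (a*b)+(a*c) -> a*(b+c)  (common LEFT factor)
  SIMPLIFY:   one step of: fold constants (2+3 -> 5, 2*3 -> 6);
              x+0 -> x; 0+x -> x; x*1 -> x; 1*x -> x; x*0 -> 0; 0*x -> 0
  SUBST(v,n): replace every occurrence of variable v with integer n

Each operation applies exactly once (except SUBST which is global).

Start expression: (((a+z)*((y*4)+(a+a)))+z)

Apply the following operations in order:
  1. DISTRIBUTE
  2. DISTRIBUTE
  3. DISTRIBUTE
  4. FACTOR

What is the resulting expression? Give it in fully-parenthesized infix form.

Start: (((a+z)*((y*4)+(a+a)))+z)
Apply DISTRIBUTE at L (target: ((a+z)*((y*4)+(a+a)))): (((a+z)*((y*4)+(a+a)))+z) -> ((((a+z)*(y*4))+((a+z)*(a+a)))+z)
Apply DISTRIBUTE at LL (target: ((a+z)*(y*4))): ((((a+z)*(y*4))+((a+z)*(a+a)))+z) -> ((((a*(y*4))+(z*(y*4)))+((a+z)*(a+a)))+z)
Apply DISTRIBUTE at LR (target: ((a+z)*(a+a))): ((((a*(y*4))+(z*(y*4)))+((a+z)*(a+a)))+z) -> ((((a*(y*4))+(z*(y*4)))+(((a+z)*a)+((a+z)*a)))+z)
Apply FACTOR at LR (target: (((a+z)*a)+((a+z)*a))): ((((a*(y*4))+(z*(y*4)))+(((a+z)*a)+((a+z)*a)))+z) -> ((((a*(y*4))+(z*(y*4)))+((a+z)*(a+a)))+z)

Answer: ((((a*(y*4))+(z*(y*4)))+((a+z)*(a+a)))+z)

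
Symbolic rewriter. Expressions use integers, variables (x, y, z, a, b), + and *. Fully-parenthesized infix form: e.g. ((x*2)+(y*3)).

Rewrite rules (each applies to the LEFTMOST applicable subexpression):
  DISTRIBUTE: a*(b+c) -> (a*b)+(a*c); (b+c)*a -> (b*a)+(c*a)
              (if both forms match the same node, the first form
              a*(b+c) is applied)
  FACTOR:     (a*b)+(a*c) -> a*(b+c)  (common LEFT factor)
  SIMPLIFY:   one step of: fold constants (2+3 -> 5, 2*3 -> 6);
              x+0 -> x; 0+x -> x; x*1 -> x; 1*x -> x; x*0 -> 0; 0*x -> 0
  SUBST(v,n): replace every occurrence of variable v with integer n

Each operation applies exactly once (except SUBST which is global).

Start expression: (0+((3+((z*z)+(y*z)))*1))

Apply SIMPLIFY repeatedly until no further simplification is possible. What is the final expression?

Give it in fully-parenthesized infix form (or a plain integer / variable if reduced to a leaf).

Start: (0+((3+((z*z)+(y*z)))*1))
Step 1: at root: (0+((3+((z*z)+(y*z)))*1)) -> ((3+((z*z)+(y*z)))*1); overall: (0+((3+((z*z)+(y*z)))*1)) -> ((3+((z*z)+(y*z)))*1)
Step 2: at root: ((3+((z*z)+(y*z)))*1) -> (3+((z*z)+(y*z))); overall: ((3+((z*z)+(y*z)))*1) -> (3+((z*z)+(y*z)))
Fixed point: (3+((z*z)+(y*z)))

Answer: (3+((z*z)+(y*z)))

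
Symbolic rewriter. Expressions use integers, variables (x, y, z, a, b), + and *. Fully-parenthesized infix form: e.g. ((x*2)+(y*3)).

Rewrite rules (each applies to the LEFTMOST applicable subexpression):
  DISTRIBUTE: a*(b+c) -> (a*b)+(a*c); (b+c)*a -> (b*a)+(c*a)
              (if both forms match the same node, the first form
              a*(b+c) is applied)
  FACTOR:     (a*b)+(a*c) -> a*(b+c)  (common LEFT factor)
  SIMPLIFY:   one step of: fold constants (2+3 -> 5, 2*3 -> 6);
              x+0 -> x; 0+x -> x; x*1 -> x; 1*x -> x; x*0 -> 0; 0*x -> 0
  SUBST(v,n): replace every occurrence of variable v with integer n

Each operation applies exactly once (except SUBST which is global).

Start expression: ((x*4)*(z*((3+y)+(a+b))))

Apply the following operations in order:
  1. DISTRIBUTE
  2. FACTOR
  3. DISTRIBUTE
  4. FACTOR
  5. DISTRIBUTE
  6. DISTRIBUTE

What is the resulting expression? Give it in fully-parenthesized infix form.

Start: ((x*4)*(z*((3+y)+(a+b))))
Apply DISTRIBUTE at R (target: (z*((3+y)+(a+b)))): ((x*4)*(z*((3+y)+(a+b)))) -> ((x*4)*((z*(3+y))+(z*(a+b))))
Apply FACTOR at R (target: ((z*(3+y))+(z*(a+b)))): ((x*4)*((z*(3+y))+(z*(a+b)))) -> ((x*4)*(z*((3+y)+(a+b))))
Apply DISTRIBUTE at R (target: (z*((3+y)+(a+b)))): ((x*4)*(z*((3+y)+(a+b)))) -> ((x*4)*((z*(3+y))+(z*(a+b))))
Apply FACTOR at R (target: ((z*(3+y))+(z*(a+b)))): ((x*4)*((z*(3+y))+(z*(a+b)))) -> ((x*4)*(z*((3+y)+(a+b))))
Apply DISTRIBUTE at R (target: (z*((3+y)+(a+b)))): ((x*4)*(z*((3+y)+(a+b)))) -> ((x*4)*((z*(3+y))+(z*(a+b))))
Apply DISTRIBUTE at root (target: ((x*4)*((z*(3+y))+(z*(a+b))))): ((x*4)*((z*(3+y))+(z*(a+b)))) -> (((x*4)*(z*(3+y)))+((x*4)*(z*(a+b))))

Answer: (((x*4)*(z*(3+y)))+((x*4)*(z*(a+b))))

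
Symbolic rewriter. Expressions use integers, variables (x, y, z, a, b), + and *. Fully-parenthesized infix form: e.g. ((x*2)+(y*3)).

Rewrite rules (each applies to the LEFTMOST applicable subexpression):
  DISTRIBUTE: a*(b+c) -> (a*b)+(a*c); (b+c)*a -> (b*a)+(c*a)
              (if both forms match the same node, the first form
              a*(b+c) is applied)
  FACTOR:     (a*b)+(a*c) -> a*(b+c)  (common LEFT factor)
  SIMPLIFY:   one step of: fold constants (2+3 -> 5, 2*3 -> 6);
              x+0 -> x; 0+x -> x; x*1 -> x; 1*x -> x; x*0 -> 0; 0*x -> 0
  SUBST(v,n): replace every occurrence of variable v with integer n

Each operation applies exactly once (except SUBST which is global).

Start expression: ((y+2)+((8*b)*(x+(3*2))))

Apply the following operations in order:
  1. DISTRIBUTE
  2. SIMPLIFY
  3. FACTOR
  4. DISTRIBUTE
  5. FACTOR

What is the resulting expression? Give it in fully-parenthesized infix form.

Answer: ((y+2)+((8*b)*(x+6)))

Derivation:
Start: ((y+2)+((8*b)*(x+(3*2))))
Apply DISTRIBUTE at R (target: ((8*b)*(x+(3*2)))): ((y+2)+((8*b)*(x+(3*2)))) -> ((y+2)+(((8*b)*x)+((8*b)*(3*2))))
Apply SIMPLIFY at RRR (target: (3*2)): ((y+2)+(((8*b)*x)+((8*b)*(3*2)))) -> ((y+2)+(((8*b)*x)+((8*b)*6)))
Apply FACTOR at R (target: (((8*b)*x)+((8*b)*6))): ((y+2)+(((8*b)*x)+((8*b)*6))) -> ((y+2)+((8*b)*(x+6)))
Apply DISTRIBUTE at R (target: ((8*b)*(x+6))): ((y+2)+((8*b)*(x+6))) -> ((y+2)+(((8*b)*x)+((8*b)*6)))
Apply FACTOR at R (target: (((8*b)*x)+((8*b)*6))): ((y+2)+(((8*b)*x)+((8*b)*6))) -> ((y+2)+((8*b)*(x+6)))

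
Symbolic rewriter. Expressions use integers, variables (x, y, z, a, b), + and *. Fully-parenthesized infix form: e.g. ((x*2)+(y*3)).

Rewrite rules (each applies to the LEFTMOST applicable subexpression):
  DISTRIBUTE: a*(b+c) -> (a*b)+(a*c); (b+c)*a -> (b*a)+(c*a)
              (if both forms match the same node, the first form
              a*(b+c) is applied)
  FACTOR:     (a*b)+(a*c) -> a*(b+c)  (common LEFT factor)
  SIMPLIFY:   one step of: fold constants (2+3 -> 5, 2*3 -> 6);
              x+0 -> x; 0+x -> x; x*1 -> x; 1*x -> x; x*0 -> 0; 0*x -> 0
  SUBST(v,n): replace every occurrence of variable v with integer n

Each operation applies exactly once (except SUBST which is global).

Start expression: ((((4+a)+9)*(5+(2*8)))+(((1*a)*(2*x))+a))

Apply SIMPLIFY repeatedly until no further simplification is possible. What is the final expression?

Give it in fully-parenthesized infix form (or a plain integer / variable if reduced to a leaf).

Start: ((((4+a)+9)*(5+(2*8)))+(((1*a)*(2*x))+a))
Step 1: at LRR: (2*8) -> 16; overall: ((((4+a)+9)*(5+(2*8)))+(((1*a)*(2*x))+a)) -> ((((4+a)+9)*(5+16))+(((1*a)*(2*x))+a))
Step 2: at LR: (5+16) -> 21; overall: ((((4+a)+9)*(5+16))+(((1*a)*(2*x))+a)) -> ((((4+a)+9)*21)+(((1*a)*(2*x))+a))
Step 3: at RLL: (1*a) -> a; overall: ((((4+a)+9)*21)+(((1*a)*(2*x))+a)) -> ((((4+a)+9)*21)+((a*(2*x))+a))
Fixed point: ((((4+a)+9)*21)+((a*(2*x))+a))

Answer: ((((4+a)+9)*21)+((a*(2*x))+a))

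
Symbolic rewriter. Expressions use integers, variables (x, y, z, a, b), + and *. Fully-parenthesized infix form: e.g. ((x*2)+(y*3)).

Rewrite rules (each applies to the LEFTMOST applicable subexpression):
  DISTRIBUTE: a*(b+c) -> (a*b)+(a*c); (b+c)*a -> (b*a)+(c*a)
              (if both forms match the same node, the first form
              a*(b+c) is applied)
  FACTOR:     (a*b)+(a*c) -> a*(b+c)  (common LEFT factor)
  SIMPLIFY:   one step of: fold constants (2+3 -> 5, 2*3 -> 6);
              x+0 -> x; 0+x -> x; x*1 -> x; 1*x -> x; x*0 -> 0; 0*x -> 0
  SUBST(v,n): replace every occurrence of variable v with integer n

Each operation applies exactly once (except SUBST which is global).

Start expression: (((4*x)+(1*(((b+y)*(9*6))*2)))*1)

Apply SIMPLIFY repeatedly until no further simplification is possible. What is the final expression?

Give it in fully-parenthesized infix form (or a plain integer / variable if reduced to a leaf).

Answer: ((4*x)+(((b+y)*54)*2))

Derivation:
Start: (((4*x)+(1*(((b+y)*(9*6))*2)))*1)
Step 1: at root: (((4*x)+(1*(((b+y)*(9*6))*2)))*1) -> ((4*x)+(1*(((b+y)*(9*6))*2))); overall: (((4*x)+(1*(((b+y)*(9*6))*2)))*1) -> ((4*x)+(1*(((b+y)*(9*6))*2)))
Step 2: at R: (1*(((b+y)*(9*6))*2)) -> (((b+y)*(9*6))*2); overall: ((4*x)+(1*(((b+y)*(9*6))*2))) -> ((4*x)+(((b+y)*(9*6))*2))
Step 3: at RLR: (9*6) -> 54; overall: ((4*x)+(((b+y)*(9*6))*2)) -> ((4*x)+(((b+y)*54)*2))
Fixed point: ((4*x)+(((b+y)*54)*2))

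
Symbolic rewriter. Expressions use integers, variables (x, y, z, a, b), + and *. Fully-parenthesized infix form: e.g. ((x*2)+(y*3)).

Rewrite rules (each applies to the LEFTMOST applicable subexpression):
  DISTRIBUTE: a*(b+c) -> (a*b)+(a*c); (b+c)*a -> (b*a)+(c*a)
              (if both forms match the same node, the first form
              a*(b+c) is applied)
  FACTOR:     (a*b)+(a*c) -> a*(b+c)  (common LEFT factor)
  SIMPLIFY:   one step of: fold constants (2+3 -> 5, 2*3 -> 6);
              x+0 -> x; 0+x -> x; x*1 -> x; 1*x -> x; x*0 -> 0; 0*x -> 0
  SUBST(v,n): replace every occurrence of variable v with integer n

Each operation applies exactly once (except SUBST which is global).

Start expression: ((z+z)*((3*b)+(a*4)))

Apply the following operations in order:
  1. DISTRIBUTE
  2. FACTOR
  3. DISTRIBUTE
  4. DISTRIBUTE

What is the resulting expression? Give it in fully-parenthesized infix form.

Start: ((z+z)*((3*b)+(a*4)))
Apply DISTRIBUTE at root (target: ((z+z)*((3*b)+(a*4)))): ((z+z)*((3*b)+(a*4))) -> (((z+z)*(3*b))+((z+z)*(a*4)))
Apply FACTOR at root (target: (((z+z)*(3*b))+((z+z)*(a*4)))): (((z+z)*(3*b))+((z+z)*(a*4))) -> ((z+z)*((3*b)+(a*4)))
Apply DISTRIBUTE at root (target: ((z+z)*((3*b)+(a*4)))): ((z+z)*((3*b)+(a*4))) -> (((z+z)*(3*b))+((z+z)*(a*4)))
Apply DISTRIBUTE at L (target: ((z+z)*(3*b))): (((z+z)*(3*b))+((z+z)*(a*4))) -> (((z*(3*b))+(z*(3*b)))+((z+z)*(a*4)))

Answer: (((z*(3*b))+(z*(3*b)))+((z+z)*(a*4)))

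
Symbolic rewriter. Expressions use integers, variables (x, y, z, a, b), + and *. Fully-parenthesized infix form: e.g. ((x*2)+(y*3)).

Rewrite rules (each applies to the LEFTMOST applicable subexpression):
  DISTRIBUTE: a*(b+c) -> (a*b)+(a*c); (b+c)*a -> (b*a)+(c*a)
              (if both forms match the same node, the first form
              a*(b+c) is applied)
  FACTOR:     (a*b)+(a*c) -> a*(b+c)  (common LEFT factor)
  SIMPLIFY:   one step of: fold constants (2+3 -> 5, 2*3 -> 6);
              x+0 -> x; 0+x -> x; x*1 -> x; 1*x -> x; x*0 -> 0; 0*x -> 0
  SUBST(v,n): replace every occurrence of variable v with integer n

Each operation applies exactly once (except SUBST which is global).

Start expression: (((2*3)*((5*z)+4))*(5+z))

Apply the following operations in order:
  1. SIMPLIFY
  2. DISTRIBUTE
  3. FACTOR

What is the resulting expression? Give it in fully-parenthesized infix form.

Start: (((2*3)*((5*z)+4))*(5+z))
Apply SIMPLIFY at LL (target: (2*3)): (((2*3)*((5*z)+4))*(5+z)) -> ((6*((5*z)+4))*(5+z))
Apply DISTRIBUTE at root (target: ((6*((5*z)+4))*(5+z))): ((6*((5*z)+4))*(5+z)) -> (((6*((5*z)+4))*5)+((6*((5*z)+4))*z))
Apply FACTOR at root (target: (((6*((5*z)+4))*5)+((6*((5*z)+4))*z))): (((6*((5*z)+4))*5)+((6*((5*z)+4))*z)) -> ((6*((5*z)+4))*(5+z))

Answer: ((6*((5*z)+4))*(5+z))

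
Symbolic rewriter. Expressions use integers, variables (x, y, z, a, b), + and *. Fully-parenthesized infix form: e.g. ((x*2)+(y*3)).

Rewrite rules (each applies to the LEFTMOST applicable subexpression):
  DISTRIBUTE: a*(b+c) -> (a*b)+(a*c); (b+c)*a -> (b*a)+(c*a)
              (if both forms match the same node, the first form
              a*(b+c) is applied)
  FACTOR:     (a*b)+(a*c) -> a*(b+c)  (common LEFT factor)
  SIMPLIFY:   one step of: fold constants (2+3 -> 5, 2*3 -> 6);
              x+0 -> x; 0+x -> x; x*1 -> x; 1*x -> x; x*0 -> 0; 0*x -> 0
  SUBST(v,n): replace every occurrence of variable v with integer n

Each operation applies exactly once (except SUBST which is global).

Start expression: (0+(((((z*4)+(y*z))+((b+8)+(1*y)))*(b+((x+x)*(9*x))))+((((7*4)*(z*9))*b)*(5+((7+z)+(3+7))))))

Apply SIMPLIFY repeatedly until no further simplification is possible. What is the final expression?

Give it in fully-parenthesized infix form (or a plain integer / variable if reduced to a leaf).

Answer: (((((z*4)+(y*z))+((b+8)+y))*(b+((x+x)*(9*x))))+(((28*(z*9))*b)*(5+((7+z)+10))))

Derivation:
Start: (0+(((((z*4)+(y*z))+((b+8)+(1*y)))*(b+((x+x)*(9*x))))+((((7*4)*(z*9))*b)*(5+((7+z)+(3+7))))))
Step 1: at root: (0+(((((z*4)+(y*z))+((b+8)+(1*y)))*(b+((x+x)*(9*x))))+((((7*4)*(z*9))*b)*(5+((7+z)+(3+7)))))) -> (((((z*4)+(y*z))+((b+8)+(1*y)))*(b+((x+x)*(9*x))))+((((7*4)*(z*9))*b)*(5+((7+z)+(3+7))))); overall: (0+(((((z*4)+(y*z))+((b+8)+(1*y)))*(b+((x+x)*(9*x))))+((((7*4)*(z*9))*b)*(5+((7+z)+(3+7)))))) -> (((((z*4)+(y*z))+((b+8)+(1*y)))*(b+((x+x)*(9*x))))+((((7*4)*(z*9))*b)*(5+((7+z)+(3+7)))))
Step 2: at LLRR: (1*y) -> y; overall: (((((z*4)+(y*z))+((b+8)+(1*y)))*(b+((x+x)*(9*x))))+((((7*4)*(z*9))*b)*(5+((7+z)+(3+7))))) -> (((((z*4)+(y*z))+((b+8)+y))*(b+((x+x)*(9*x))))+((((7*4)*(z*9))*b)*(5+((7+z)+(3+7)))))
Step 3: at RLLL: (7*4) -> 28; overall: (((((z*4)+(y*z))+((b+8)+y))*(b+((x+x)*(9*x))))+((((7*4)*(z*9))*b)*(5+((7+z)+(3+7))))) -> (((((z*4)+(y*z))+((b+8)+y))*(b+((x+x)*(9*x))))+(((28*(z*9))*b)*(5+((7+z)+(3+7)))))
Step 4: at RRRR: (3+7) -> 10; overall: (((((z*4)+(y*z))+((b+8)+y))*(b+((x+x)*(9*x))))+(((28*(z*9))*b)*(5+((7+z)+(3+7))))) -> (((((z*4)+(y*z))+((b+8)+y))*(b+((x+x)*(9*x))))+(((28*(z*9))*b)*(5+((7+z)+10))))
Fixed point: (((((z*4)+(y*z))+((b+8)+y))*(b+((x+x)*(9*x))))+(((28*(z*9))*b)*(5+((7+z)+10))))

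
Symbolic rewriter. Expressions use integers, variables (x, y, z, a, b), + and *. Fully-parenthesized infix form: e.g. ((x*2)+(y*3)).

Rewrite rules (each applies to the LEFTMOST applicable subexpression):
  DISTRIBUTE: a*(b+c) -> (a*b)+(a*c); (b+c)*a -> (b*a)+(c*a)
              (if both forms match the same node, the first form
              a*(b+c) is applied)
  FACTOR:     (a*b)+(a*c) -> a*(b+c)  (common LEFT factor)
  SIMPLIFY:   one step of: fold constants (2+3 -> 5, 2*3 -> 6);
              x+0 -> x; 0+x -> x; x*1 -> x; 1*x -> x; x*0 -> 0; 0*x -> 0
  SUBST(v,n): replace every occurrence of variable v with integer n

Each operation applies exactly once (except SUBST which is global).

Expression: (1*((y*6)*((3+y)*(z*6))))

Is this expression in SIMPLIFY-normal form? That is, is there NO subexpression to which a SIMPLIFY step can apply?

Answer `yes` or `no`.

Answer: no

Derivation:
Expression: (1*((y*6)*((3+y)*(z*6))))
Scanning for simplifiable subexpressions (pre-order)...
  at root: (1*((y*6)*((3+y)*(z*6)))) (SIMPLIFIABLE)
  at R: ((y*6)*((3+y)*(z*6))) (not simplifiable)
  at RL: (y*6) (not simplifiable)
  at RR: ((3+y)*(z*6)) (not simplifiable)
  at RRL: (3+y) (not simplifiable)
  at RRR: (z*6) (not simplifiable)
Found simplifiable subexpr at path root: (1*((y*6)*((3+y)*(z*6))))
One SIMPLIFY step would give: ((y*6)*((3+y)*(z*6)))
-> NOT in normal form.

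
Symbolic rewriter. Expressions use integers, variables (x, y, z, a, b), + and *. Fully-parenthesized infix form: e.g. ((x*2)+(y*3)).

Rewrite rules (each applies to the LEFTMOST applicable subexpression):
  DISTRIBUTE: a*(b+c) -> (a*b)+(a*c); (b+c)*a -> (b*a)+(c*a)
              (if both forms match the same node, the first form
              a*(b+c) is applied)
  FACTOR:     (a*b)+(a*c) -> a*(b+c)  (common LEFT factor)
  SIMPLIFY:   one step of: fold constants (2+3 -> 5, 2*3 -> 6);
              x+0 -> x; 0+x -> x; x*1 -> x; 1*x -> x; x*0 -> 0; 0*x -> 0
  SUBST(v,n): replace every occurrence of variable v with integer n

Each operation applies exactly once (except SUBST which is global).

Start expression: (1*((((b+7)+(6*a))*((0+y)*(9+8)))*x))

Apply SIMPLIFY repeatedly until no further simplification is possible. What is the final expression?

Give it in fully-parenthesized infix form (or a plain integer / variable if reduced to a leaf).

Answer: ((((b+7)+(6*a))*(y*17))*x)

Derivation:
Start: (1*((((b+7)+(6*a))*((0+y)*(9+8)))*x))
Step 1: at root: (1*((((b+7)+(6*a))*((0+y)*(9+8)))*x)) -> ((((b+7)+(6*a))*((0+y)*(9+8)))*x); overall: (1*((((b+7)+(6*a))*((0+y)*(9+8)))*x)) -> ((((b+7)+(6*a))*((0+y)*(9+8)))*x)
Step 2: at LRL: (0+y) -> y; overall: ((((b+7)+(6*a))*((0+y)*(9+8)))*x) -> ((((b+7)+(6*a))*(y*(9+8)))*x)
Step 3: at LRR: (9+8) -> 17; overall: ((((b+7)+(6*a))*(y*(9+8)))*x) -> ((((b+7)+(6*a))*(y*17))*x)
Fixed point: ((((b+7)+(6*a))*(y*17))*x)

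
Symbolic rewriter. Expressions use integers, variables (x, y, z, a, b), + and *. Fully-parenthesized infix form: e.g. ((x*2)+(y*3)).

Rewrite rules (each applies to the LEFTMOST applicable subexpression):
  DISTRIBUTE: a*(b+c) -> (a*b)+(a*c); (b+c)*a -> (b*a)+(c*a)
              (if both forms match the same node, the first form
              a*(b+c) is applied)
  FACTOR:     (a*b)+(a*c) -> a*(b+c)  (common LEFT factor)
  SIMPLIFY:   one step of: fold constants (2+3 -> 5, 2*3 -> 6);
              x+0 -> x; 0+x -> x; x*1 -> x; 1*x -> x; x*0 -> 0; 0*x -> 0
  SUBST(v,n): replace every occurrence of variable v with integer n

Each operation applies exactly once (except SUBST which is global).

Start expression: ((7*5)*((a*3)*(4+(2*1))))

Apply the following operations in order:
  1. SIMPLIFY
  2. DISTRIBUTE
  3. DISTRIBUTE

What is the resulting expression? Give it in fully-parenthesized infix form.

Answer: ((35*((a*3)*4))+(35*((a*3)*(2*1))))

Derivation:
Start: ((7*5)*((a*3)*(4+(2*1))))
Apply SIMPLIFY at L (target: (7*5)): ((7*5)*((a*3)*(4+(2*1)))) -> (35*((a*3)*(4+(2*1))))
Apply DISTRIBUTE at R (target: ((a*3)*(4+(2*1)))): (35*((a*3)*(4+(2*1)))) -> (35*(((a*3)*4)+((a*3)*(2*1))))
Apply DISTRIBUTE at root (target: (35*(((a*3)*4)+((a*3)*(2*1))))): (35*(((a*3)*4)+((a*3)*(2*1)))) -> ((35*((a*3)*4))+(35*((a*3)*(2*1))))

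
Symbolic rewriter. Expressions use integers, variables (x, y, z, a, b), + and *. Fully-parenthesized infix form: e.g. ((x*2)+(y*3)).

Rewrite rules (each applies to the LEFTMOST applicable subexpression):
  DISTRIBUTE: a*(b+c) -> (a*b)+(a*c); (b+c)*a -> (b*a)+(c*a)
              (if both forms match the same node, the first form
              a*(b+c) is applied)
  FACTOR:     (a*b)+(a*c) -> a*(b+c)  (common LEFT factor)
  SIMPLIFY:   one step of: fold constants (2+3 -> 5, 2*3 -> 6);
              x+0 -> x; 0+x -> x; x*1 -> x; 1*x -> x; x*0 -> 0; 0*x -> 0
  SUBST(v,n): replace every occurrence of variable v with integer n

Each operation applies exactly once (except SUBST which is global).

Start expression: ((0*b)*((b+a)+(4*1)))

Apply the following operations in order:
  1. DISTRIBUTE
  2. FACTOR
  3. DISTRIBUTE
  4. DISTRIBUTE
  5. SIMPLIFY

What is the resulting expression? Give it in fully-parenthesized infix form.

Start: ((0*b)*((b+a)+(4*1)))
Apply DISTRIBUTE at root (target: ((0*b)*((b+a)+(4*1)))): ((0*b)*((b+a)+(4*1))) -> (((0*b)*(b+a))+((0*b)*(4*1)))
Apply FACTOR at root (target: (((0*b)*(b+a))+((0*b)*(4*1)))): (((0*b)*(b+a))+((0*b)*(4*1))) -> ((0*b)*((b+a)+(4*1)))
Apply DISTRIBUTE at root (target: ((0*b)*((b+a)+(4*1)))): ((0*b)*((b+a)+(4*1))) -> (((0*b)*(b+a))+((0*b)*(4*1)))
Apply DISTRIBUTE at L (target: ((0*b)*(b+a))): (((0*b)*(b+a))+((0*b)*(4*1))) -> ((((0*b)*b)+((0*b)*a))+((0*b)*(4*1)))
Apply SIMPLIFY at LLL (target: (0*b)): ((((0*b)*b)+((0*b)*a))+((0*b)*(4*1))) -> (((0*b)+((0*b)*a))+((0*b)*(4*1)))

Answer: (((0*b)+((0*b)*a))+((0*b)*(4*1)))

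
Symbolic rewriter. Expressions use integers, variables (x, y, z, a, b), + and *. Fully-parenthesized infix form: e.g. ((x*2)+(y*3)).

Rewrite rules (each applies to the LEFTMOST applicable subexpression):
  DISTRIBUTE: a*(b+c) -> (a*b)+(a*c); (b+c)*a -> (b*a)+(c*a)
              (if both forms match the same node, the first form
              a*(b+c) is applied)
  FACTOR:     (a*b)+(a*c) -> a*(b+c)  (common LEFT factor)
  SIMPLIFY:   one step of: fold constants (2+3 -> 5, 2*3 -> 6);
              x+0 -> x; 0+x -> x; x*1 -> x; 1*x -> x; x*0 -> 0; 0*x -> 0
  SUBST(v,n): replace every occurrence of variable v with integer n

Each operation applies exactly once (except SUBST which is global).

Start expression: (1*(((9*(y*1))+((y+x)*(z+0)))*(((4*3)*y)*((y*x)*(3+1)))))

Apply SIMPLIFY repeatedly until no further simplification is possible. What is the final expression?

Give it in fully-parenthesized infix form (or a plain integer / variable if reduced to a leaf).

Answer: (((9*y)+((y+x)*z))*((12*y)*((y*x)*4)))

Derivation:
Start: (1*(((9*(y*1))+((y+x)*(z+0)))*(((4*3)*y)*((y*x)*(3+1)))))
Step 1: at root: (1*(((9*(y*1))+((y+x)*(z+0)))*(((4*3)*y)*((y*x)*(3+1))))) -> (((9*(y*1))+((y+x)*(z+0)))*(((4*3)*y)*((y*x)*(3+1)))); overall: (1*(((9*(y*1))+((y+x)*(z+0)))*(((4*3)*y)*((y*x)*(3+1))))) -> (((9*(y*1))+((y+x)*(z+0)))*(((4*3)*y)*((y*x)*(3+1))))
Step 2: at LLR: (y*1) -> y; overall: (((9*(y*1))+((y+x)*(z+0)))*(((4*3)*y)*((y*x)*(3+1)))) -> (((9*y)+((y+x)*(z+0)))*(((4*3)*y)*((y*x)*(3+1))))
Step 3: at LRR: (z+0) -> z; overall: (((9*y)+((y+x)*(z+0)))*(((4*3)*y)*((y*x)*(3+1)))) -> (((9*y)+((y+x)*z))*(((4*3)*y)*((y*x)*(3+1))))
Step 4: at RLL: (4*3) -> 12; overall: (((9*y)+((y+x)*z))*(((4*3)*y)*((y*x)*(3+1)))) -> (((9*y)+((y+x)*z))*((12*y)*((y*x)*(3+1))))
Step 5: at RRR: (3+1) -> 4; overall: (((9*y)+((y+x)*z))*((12*y)*((y*x)*(3+1)))) -> (((9*y)+((y+x)*z))*((12*y)*((y*x)*4)))
Fixed point: (((9*y)+((y+x)*z))*((12*y)*((y*x)*4)))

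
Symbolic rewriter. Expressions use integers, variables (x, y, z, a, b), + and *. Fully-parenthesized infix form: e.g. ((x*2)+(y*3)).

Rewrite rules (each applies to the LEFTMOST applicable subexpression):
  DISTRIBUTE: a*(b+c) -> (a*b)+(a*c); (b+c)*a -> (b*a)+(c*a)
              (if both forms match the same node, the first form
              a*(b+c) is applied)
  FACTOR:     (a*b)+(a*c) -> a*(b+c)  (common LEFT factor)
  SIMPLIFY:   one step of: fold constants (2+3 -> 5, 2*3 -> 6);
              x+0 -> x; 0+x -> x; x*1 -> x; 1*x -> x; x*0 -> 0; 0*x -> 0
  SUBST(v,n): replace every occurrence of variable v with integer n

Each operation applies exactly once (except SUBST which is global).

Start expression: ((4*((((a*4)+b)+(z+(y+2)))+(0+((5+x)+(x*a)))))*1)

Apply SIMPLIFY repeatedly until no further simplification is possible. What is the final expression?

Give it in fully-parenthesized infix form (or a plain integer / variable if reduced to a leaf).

Start: ((4*((((a*4)+b)+(z+(y+2)))+(0+((5+x)+(x*a)))))*1)
Step 1: at root: ((4*((((a*4)+b)+(z+(y+2)))+(0+((5+x)+(x*a)))))*1) -> (4*((((a*4)+b)+(z+(y+2)))+(0+((5+x)+(x*a))))); overall: ((4*((((a*4)+b)+(z+(y+2)))+(0+((5+x)+(x*a)))))*1) -> (4*((((a*4)+b)+(z+(y+2)))+(0+((5+x)+(x*a)))))
Step 2: at RR: (0+((5+x)+(x*a))) -> ((5+x)+(x*a)); overall: (4*((((a*4)+b)+(z+(y+2)))+(0+((5+x)+(x*a))))) -> (4*((((a*4)+b)+(z+(y+2)))+((5+x)+(x*a))))
Fixed point: (4*((((a*4)+b)+(z+(y+2)))+((5+x)+(x*a))))

Answer: (4*((((a*4)+b)+(z+(y+2)))+((5+x)+(x*a))))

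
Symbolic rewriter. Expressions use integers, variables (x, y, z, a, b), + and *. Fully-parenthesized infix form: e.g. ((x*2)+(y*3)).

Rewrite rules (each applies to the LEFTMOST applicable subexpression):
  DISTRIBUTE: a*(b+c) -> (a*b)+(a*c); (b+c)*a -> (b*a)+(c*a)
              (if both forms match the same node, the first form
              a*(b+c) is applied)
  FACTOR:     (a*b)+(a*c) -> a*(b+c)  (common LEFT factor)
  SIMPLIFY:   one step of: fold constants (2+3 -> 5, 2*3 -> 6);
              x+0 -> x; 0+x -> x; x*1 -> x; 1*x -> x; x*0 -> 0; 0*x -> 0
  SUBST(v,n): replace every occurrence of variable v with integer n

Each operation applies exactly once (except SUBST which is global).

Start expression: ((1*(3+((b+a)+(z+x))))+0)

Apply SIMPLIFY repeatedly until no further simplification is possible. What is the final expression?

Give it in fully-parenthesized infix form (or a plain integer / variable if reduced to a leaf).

Answer: (3+((b+a)+(z+x)))

Derivation:
Start: ((1*(3+((b+a)+(z+x))))+0)
Step 1: at root: ((1*(3+((b+a)+(z+x))))+0) -> (1*(3+((b+a)+(z+x)))); overall: ((1*(3+((b+a)+(z+x))))+0) -> (1*(3+((b+a)+(z+x))))
Step 2: at root: (1*(3+((b+a)+(z+x)))) -> (3+((b+a)+(z+x))); overall: (1*(3+((b+a)+(z+x)))) -> (3+((b+a)+(z+x)))
Fixed point: (3+((b+a)+(z+x)))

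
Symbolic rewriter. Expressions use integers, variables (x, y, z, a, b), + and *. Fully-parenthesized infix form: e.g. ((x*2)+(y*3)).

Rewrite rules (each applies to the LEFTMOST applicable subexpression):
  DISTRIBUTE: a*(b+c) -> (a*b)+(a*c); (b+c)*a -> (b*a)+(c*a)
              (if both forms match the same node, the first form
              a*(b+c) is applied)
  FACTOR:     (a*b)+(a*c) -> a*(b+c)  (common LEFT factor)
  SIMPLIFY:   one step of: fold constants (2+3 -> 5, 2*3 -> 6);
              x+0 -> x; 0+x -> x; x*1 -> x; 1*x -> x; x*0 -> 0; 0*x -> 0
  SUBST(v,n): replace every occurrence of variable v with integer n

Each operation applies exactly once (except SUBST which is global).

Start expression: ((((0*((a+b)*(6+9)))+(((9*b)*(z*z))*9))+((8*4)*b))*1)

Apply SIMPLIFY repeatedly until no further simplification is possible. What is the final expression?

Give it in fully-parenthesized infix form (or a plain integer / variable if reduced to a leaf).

Answer: ((((9*b)*(z*z))*9)+(32*b))

Derivation:
Start: ((((0*((a+b)*(6+9)))+(((9*b)*(z*z))*9))+((8*4)*b))*1)
Step 1: at root: ((((0*((a+b)*(6+9)))+(((9*b)*(z*z))*9))+((8*4)*b))*1) -> (((0*((a+b)*(6+9)))+(((9*b)*(z*z))*9))+((8*4)*b)); overall: ((((0*((a+b)*(6+9)))+(((9*b)*(z*z))*9))+((8*4)*b))*1) -> (((0*((a+b)*(6+9)))+(((9*b)*(z*z))*9))+((8*4)*b))
Step 2: at LL: (0*((a+b)*(6+9))) -> 0; overall: (((0*((a+b)*(6+9)))+(((9*b)*(z*z))*9))+((8*4)*b)) -> ((0+(((9*b)*(z*z))*9))+((8*4)*b))
Step 3: at L: (0+(((9*b)*(z*z))*9)) -> (((9*b)*(z*z))*9); overall: ((0+(((9*b)*(z*z))*9))+((8*4)*b)) -> ((((9*b)*(z*z))*9)+((8*4)*b))
Step 4: at RL: (8*4) -> 32; overall: ((((9*b)*(z*z))*9)+((8*4)*b)) -> ((((9*b)*(z*z))*9)+(32*b))
Fixed point: ((((9*b)*(z*z))*9)+(32*b))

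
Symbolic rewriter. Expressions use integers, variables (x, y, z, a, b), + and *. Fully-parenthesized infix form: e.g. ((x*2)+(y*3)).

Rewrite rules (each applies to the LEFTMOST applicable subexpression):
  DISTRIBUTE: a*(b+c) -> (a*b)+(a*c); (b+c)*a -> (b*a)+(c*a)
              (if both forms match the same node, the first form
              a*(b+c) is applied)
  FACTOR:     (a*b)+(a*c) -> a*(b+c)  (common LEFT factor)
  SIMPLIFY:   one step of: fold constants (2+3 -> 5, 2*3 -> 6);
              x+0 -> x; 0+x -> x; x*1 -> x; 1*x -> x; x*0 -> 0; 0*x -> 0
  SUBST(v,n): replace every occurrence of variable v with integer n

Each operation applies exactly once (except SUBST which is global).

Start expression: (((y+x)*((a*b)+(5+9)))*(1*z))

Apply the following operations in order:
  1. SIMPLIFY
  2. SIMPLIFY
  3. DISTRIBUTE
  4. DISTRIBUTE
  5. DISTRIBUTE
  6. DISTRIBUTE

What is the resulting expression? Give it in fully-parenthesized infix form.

Start: (((y+x)*((a*b)+(5+9)))*(1*z))
Apply SIMPLIFY at LRR (target: (5+9)): (((y+x)*((a*b)+(5+9)))*(1*z)) -> (((y+x)*((a*b)+14))*(1*z))
Apply SIMPLIFY at R (target: (1*z)): (((y+x)*((a*b)+14))*(1*z)) -> (((y+x)*((a*b)+14))*z)
Apply DISTRIBUTE at L (target: ((y+x)*((a*b)+14))): (((y+x)*((a*b)+14))*z) -> ((((y+x)*(a*b))+((y+x)*14))*z)
Apply DISTRIBUTE at root (target: ((((y+x)*(a*b))+((y+x)*14))*z)): ((((y+x)*(a*b))+((y+x)*14))*z) -> ((((y+x)*(a*b))*z)+(((y+x)*14)*z))
Apply DISTRIBUTE at LL (target: ((y+x)*(a*b))): ((((y+x)*(a*b))*z)+(((y+x)*14)*z)) -> ((((y*(a*b))+(x*(a*b)))*z)+(((y+x)*14)*z))
Apply DISTRIBUTE at L (target: (((y*(a*b))+(x*(a*b)))*z)): ((((y*(a*b))+(x*(a*b)))*z)+(((y+x)*14)*z)) -> ((((y*(a*b))*z)+((x*(a*b))*z))+(((y+x)*14)*z))

Answer: ((((y*(a*b))*z)+((x*(a*b))*z))+(((y+x)*14)*z))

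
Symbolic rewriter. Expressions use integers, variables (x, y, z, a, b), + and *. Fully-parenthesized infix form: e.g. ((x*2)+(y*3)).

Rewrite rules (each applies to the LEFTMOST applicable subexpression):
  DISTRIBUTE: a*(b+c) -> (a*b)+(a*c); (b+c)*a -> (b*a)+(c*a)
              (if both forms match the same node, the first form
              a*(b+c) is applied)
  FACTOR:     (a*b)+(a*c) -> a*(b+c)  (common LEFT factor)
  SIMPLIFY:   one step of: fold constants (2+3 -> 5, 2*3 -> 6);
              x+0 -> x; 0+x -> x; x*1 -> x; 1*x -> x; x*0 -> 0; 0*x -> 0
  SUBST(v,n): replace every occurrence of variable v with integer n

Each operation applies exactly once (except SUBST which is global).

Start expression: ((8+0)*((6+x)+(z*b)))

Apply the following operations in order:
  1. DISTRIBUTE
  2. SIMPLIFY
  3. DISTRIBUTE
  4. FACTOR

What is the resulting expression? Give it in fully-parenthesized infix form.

Start: ((8+0)*((6+x)+(z*b)))
Apply DISTRIBUTE at root (target: ((8+0)*((6+x)+(z*b)))): ((8+0)*((6+x)+(z*b))) -> (((8+0)*(6+x))+((8+0)*(z*b)))
Apply SIMPLIFY at LL (target: (8+0)): (((8+0)*(6+x))+((8+0)*(z*b))) -> ((8*(6+x))+((8+0)*(z*b)))
Apply DISTRIBUTE at L (target: (8*(6+x))): ((8*(6+x))+((8+0)*(z*b))) -> (((8*6)+(8*x))+((8+0)*(z*b)))
Apply FACTOR at L (target: ((8*6)+(8*x))): (((8*6)+(8*x))+((8+0)*(z*b))) -> ((8*(6+x))+((8+0)*(z*b)))

Answer: ((8*(6+x))+((8+0)*(z*b)))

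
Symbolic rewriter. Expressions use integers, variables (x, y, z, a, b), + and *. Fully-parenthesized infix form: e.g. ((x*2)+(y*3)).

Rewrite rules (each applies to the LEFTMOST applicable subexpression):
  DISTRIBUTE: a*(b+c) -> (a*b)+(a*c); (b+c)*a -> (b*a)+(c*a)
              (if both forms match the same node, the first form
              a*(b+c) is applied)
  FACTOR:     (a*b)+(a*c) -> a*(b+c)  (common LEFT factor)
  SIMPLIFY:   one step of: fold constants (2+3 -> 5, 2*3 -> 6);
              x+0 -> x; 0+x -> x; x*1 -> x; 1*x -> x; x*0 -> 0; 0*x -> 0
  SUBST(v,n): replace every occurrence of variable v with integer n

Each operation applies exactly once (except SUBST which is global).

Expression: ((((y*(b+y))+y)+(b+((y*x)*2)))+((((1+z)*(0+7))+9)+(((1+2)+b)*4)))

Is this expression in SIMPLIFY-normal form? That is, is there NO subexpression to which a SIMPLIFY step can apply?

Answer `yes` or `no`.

Expression: ((((y*(b+y))+y)+(b+((y*x)*2)))+((((1+z)*(0+7))+9)+(((1+2)+b)*4)))
Scanning for simplifiable subexpressions (pre-order)...
  at root: ((((y*(b+y))+y)+(b+((y*x)*2)))+((((1+z)*(0+7))+9)+(((1+2)+b)*4))) (not simplifiable)
  at L: (((y*(b+y))+y)+(b+((y*x)*2))) (not simplifiable)
  at LL: ((y*(b+y))+y) (not simplifiable)
  at LLL: (y*(b+y)) (not simplifiable)
  at LLLR: (b+y) (not simplifiable)
  at LR: (b+((y*x)*2)) (not simplifiable)
  at LRR: ((y*x)*2) (not simplifiable)
  at LRRL: (y*x) (not simplifiable)
  at R: ((((1+z)*(0+7))+9)+(((1+2)+b)*4)) (not simplifiable)
  at RL: (((1+z)*(0+7))+9) (not simplifiable)
  at RLL: ((1+z)*(0+7)) (not simplifiable)
  at RLLL: (1+z) (not simplifiable)
  at RLLR: (0+7) (SIMPLIFIABLE)
  at RR: (((1+2)+b)*4) (not simplifiable)
  at RRL: ((1+2)+b) (not simplifiable)
  at RRLL: (1+2) (SIMPLIFIABLE)
Found simplifiable subexpr at path RLLR: (0+7)
One SIMPLIFY step would give: ((((y*(b+y))+y)+(b+((y*x)*2)))+((((1+z)*7)+9)+(((1+2)+b)*4)))
-> NOT in normal form.

Answer: no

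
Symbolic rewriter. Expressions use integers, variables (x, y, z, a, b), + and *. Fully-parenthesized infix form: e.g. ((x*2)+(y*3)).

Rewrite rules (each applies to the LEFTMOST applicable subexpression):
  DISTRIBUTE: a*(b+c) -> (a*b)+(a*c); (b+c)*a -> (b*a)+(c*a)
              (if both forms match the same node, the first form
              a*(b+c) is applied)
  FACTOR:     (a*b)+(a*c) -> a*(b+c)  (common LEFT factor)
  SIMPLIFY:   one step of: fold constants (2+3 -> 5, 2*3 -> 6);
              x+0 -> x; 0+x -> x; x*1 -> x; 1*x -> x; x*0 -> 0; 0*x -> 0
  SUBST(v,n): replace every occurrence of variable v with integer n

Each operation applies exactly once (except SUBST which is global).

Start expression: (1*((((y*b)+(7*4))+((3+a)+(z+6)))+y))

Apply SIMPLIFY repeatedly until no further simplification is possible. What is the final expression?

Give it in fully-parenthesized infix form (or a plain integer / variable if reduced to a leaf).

Start: (1*((((y*b)+(7*4))+((3+a)+(z+6)))+y))
Step 1: at root: (1*((((y*b)+(7*4))+((3+a)+(z+6)))+y)) -> ((((y*b)+(7*4))+((3+a)+(z+6)))+y); overall: (1*((((y*b)+(7*4))+((3+a)+(z+6)))+y)) -> ((((y*b)+(7*4))+((3+a)+(z+6)))+y)
Step 2: at LLR: (7*4) -> 28; overall: ((((y*b)+(7*4))+((3+a)+(z+6)))+y) -> ((((y*b)+28)+((3+a)+(z+6)))+y)
Fixed point: ((((y*b)+28)+((3+a)+(z+6)))+y)

Answer: ((((y*b)+28)+((3+a)+(z+6)))+y)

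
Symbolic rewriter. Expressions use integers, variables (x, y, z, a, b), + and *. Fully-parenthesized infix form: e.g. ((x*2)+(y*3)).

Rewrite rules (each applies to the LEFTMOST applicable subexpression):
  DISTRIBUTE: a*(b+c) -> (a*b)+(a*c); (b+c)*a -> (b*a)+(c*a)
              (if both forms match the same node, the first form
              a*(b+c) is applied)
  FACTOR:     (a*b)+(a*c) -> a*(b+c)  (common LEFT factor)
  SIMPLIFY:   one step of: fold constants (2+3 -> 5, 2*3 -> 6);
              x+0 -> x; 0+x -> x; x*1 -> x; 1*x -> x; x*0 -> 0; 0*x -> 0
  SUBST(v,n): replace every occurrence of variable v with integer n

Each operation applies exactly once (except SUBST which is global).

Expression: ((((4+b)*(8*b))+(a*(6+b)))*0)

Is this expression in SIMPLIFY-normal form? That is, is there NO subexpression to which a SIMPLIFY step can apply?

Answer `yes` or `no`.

Answer: no

Derivation:
Expression: ((((4+b)*(8*b))+(a*(6+b)))*0)
Scanning for simplifiable subexpressions (pre-order)...
  at root: ((((4+b)*(8*b))+(a*(6+b)))*0) (SIMPLIFIABLE)
  at L: (((4+b)*(8*b))+(a*(6+b))) (not simplifiable)
  at LL: ((4+b)*(8*b)) (not simplifiable)
  at LLL: (4+b) (not simplifiable)
  at LLR: (8*b) (not simplifiable)
  at LR: (a*(6+b)) (not simplifiable)
  at LRR: (6+b) (not simplifiable)
Found simplifiable subexpr at path root: ((((4+b)*(8*b))+(a*(6+b)))*0)
One SIMPLIFY step would give: 0
-> NOT in normal form.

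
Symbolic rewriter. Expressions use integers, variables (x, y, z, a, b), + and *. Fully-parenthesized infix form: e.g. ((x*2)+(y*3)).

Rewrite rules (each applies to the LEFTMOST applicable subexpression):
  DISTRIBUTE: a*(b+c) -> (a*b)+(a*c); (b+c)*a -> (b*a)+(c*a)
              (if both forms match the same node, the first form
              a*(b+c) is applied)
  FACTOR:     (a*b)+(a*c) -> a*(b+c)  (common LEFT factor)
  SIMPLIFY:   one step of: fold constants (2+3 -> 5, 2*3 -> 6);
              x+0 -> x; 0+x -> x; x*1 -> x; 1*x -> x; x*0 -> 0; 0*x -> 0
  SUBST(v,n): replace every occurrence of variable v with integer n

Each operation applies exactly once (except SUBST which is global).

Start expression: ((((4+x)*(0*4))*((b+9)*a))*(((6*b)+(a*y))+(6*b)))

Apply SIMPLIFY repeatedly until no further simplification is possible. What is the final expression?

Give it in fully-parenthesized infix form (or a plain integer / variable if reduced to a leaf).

Answer: 0

Derivation:
Start: ((((4+x)*(0*4))*((b+9)*a))*(((6*b)+(a*y))+(6*b)))
Step 1: at LLR: (0*4) -> 0; overall: ((((4+x)*(0*4))*((b+9)*a))*(((6*b)+(a*y))+(6*b))) -> ((((4+x)*0)*((b+9)*a))*(((6*b)+(a*y))+(6*b)))
Step 2: at LL: ((4+x)*0) -> 0; overall: ((((4+x)*0)*((b+9)*a))*(((6*b)+(a*y))+(6*b))) -> ((0*((b+9)*a))*(((6*b)+(a*y))+(6*b)))
Step 3: at L: (0*((b+9)*a)) -> 0; overall: ((0*((b+9)*a))*(((6*b)+(a*y))+(6*b))) -> (0*(((6*b)+(a*y))+(6*b)))
Step 4: at root: (0*(((6*b)+(a*y))+(6*b))) -> 0; overall: (0*(((6*b)+(a*y))+(6*b))) -> 0
Fixed point: 0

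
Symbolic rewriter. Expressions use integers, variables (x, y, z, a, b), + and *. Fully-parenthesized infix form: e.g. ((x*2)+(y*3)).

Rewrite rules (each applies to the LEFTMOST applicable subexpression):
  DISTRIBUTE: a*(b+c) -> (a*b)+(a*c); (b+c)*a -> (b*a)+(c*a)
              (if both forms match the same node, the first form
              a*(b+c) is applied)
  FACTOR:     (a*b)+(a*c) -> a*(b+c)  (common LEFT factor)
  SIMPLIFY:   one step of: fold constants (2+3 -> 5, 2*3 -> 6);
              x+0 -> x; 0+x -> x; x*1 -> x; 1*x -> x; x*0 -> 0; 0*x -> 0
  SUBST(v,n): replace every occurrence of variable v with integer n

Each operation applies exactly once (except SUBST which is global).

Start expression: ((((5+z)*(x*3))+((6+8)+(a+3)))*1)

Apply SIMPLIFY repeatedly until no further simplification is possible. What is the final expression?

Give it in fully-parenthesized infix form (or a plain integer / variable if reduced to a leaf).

Start: ((((5+z)*(x*3))+((6+8)+(a+3)))*1)
Step 1: at root: ((((5+z)*(x*3))+((6+8)+(a+3)))*1) -> (((5+z)*(x*3))+((6+8)+(a+3))); overall: ((((5+z)*(x*3))+((6+8)+(a+3)))*1) -> (((5+z)*(x*3))+((6+8)+(a+3)))
Step 2: at RL: (6+8) -> 14; overall: (((5+z)*(x*3))+((6+8)+(a+3))) -> (((5+z)*(x*3))+(14+(a+3)))
Fixed point: (((5+z)*(x*3))+(14+(a+3)))

Answer: (((5+z)*(x*3))+(14+(a+3)))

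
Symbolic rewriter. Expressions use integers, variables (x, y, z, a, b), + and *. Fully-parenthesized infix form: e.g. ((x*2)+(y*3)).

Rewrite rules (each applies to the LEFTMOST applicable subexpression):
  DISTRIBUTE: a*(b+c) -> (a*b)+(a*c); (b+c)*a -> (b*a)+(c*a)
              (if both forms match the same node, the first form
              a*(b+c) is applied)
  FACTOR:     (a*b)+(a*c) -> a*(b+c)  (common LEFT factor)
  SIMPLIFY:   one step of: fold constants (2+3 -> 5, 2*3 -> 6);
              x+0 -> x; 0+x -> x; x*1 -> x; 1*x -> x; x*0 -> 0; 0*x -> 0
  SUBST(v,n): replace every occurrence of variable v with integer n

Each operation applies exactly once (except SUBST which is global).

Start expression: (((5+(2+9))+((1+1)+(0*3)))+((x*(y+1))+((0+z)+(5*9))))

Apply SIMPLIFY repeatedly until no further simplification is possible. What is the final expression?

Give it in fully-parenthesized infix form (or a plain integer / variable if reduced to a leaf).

Start: (((5+(2+9))+((1+1)+(0*3)))+((x*(y+1))+((0+z)+(5*9))))
Step 1: at LLR: (2+9) -> 11; overall: (((5+(2+9))+((1+1)+(0*3)))+((x*(y+1))+((0+z)+(5*9)))) -> (((5+11)+((1+1)+(0*3)))+((x*(y+1))+((0+z)+(5*9))))
Step 2: at LL: (5+11) -> 16; overall: (((5+11)+((1+1)+(0*3)))+((x*(y+1))+((0+z)+(5*9)))) -> ((16+((1+1)+(0*3)))+((x*(y+1))+((0+z)+(5*9))))
Step 3: at LRL: (1+1) -> 2; overall: ((16+((1+1)+(0*3)))+((x*(y+1))+((0+z)+(5*9)))) -> ((16+(2+(0*3)))+((x*(y+1))+((0+z)+(5*9))))
Step 4: at LRR: (0*3) -> 0; overall: ((16+(2+(0*3)))+((x*(y+1))+((0+z)+(5*9)))) -> ((16+(2+0))+((x*(y+1))+((0+z)+(5*9))))
Step 5: at LR: (2+0) -> 2; overall: ((16+(2+0))+((x*(y+1))+((0+z)+(5*9)))) -> ((16+2)+((x*(y+1))+((0+z)+(5*9))))
Step 6: at L: (16+2) -> 18; overall: ((16+2)+((x*(y+1))+((0+z)+(5*9)))) -> (18+((x*(y+1))+((0+z)+(5*9))))
Step 7: at RRL: (0+z) -> z; overall: (18+((x*(y+1))+((0+z)+(5*9)))) -> (18+((x*(y+1))+(z+(5*9))))
Step 8: at RRR: (5*9) -> 45; overall: (18+((x*(y+1))+(z+(5*9)))) -> (18+((x*(y+1))+(z+45)))
Fixed point: (18+((x*(y+1))+(z+45)))

Answer: (18+((x*(y+1))+(z+45)))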